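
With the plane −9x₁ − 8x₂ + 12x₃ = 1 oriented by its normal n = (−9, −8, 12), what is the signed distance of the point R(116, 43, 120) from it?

3

n·R − 1 = 51.
|n| = 17, so the signed distance is 51/17 = 3.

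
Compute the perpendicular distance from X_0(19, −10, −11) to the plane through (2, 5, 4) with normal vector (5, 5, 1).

The plane has equation n·(r − (2, 5, 4)) = 0, i.e. n·r = 39.
d = |5·19 + 5·(-10) + 1·(-11) − 39| / √(25 + 25 + 1) = |-5| / √51 = 5/√51.

5/√51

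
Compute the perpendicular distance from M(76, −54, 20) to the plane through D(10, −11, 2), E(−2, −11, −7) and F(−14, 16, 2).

DE = (−12, 0, −9) and DF = (−24, 27, 0), so a normal is n = DE × DF = (243, 216, −324).
Then n·(76, −54, 20) − (−594) = 918.
|n| = √(59049 + 46656 + 104976) = 459, so the distance is |918|/459 = 2.

2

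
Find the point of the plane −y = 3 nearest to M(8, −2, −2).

The perpendicular from M has direction n = (0, −1, 0): r = (8, −2, −2) + λ(0, −1, 0).
Substitute into the plane: n·(M + λn) = 3 gives 2 + 1λ = 3, so λ = 1.
Foot = (8, −2, −2) + 1·(0, −1, 0) = (8, −3, −2).

(8, -3, -2)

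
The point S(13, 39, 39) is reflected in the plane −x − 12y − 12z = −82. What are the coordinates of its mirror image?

(7, -33, -33)

n = (−1, −12, −12), |n|² = 289, n·S − (-82) = -867, so t = -867/289 = -3.
Foot F = S − (-3)·n = (10, 3, 3); the reflection is 2F − S = (7, −33, −33).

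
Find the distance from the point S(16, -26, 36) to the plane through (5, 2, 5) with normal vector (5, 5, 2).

The plane has equation n·(r − (5, 2, 5)) = 0, i.e. n·r = 45.
Then n·(16, -26, 36) - 45 = -23.
|n| = √(25 + 25 + 4) = 3√6, so the distance is |-23|/(3√6) = 23/(3√6).

23/(3√6)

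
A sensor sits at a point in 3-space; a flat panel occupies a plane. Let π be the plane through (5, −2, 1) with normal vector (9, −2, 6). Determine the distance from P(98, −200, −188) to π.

The plane has equation n·(r − (5, −2, 1)) = 0, i.e. n·r = 55.
d = |9·98 + (-2)·(-200) + 6·(-188) − 55| / √(81 + 4 + 36) = |99| / 11 = 9.

9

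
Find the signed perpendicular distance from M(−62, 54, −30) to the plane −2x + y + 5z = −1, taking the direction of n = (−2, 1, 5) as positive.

n·M − (-1) = 29.
|n| = √30, so the signed distance is 29/√30.

29/√30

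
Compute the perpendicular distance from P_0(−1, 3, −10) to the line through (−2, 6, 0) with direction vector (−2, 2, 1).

Direction vector d = (−2, 2, 1).
AP = (1, −3, −10), and AP × d = (17, 19, −4).
|AP × d|² = 666 and |d|² = 9, so the distance is √(666/9) = √74.

√74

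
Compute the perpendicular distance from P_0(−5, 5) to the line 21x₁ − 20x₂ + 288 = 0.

d = |21·(-5) + (-20)·5 − (-288)| / √(441 + 400) = |83|/29 = 83/29.

83/29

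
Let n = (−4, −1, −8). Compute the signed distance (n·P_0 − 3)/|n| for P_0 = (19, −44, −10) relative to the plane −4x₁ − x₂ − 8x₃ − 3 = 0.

5

n·P_0 − 3 = 45.
|n| = 9, so the signed distance is 45/9 = 5.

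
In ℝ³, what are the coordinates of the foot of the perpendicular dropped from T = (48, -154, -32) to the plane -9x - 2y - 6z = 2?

(582/11, -1682/11, -316/11)

The perpendicular from T has direction n = (-9, -2, -6): r = (48, -154, -32) + λ(-9, -2, -6).
Substitute into the plane: n·(T + λn) = 2 gives 68 + 121λ = 2, so λ = -6/11.
Foot = (48, -154, -32) + (-6/11)·(-9, -2, -6) = (582/11, -1682/11, -316/11).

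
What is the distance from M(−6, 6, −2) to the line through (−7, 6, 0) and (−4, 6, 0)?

2

A direction vector is d = (3, 0, 0).
AP = (1, 0, −2), and AP × d = (0, −6, 0).
|AP × d|² = 36 and |d|² = 9, so the distance is √(36/9) = √4 = 2.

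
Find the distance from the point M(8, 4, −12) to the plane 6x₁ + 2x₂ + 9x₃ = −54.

Normal vector n = (6, 2, 9), and n·(8, 4, −12) − (−54) = 2.
|n| = √(36 + 4 + 81) = 11, so the distance is |2|/11 = 2/11.

2/11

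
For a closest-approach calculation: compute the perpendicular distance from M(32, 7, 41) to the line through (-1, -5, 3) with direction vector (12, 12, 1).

Direction vector d = (12, 12, 1).
AP = (33, 12, 38); AP·d = 578, |AP|² = 2677, |d|² = 289.
distance² = |AP|² − (AP·d)²/|d|² = 2677 − 334084/289 = 1521, so the distance is 39.

39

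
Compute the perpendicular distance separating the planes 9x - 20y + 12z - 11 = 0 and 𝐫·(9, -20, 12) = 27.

With common normal n = (9, -20, 12) (|n| = 25), the distance is |11 − 27|/|n| = 16/25.

16/25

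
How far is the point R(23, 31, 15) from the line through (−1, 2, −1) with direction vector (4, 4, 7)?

√377

Direction vector d = (4, 4, 7).
AP = (24, 29, 16), and AP × d = (139, −104, −20).
|AP × d|² = 30537 and |d|² = 81, so the distance is √(30537/81) = √377.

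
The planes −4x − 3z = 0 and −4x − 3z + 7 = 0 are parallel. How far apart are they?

With common normal n = (−4, 0, −3) (|n| = 5), the distance is |0 − (-7)|/|n| = 7/5.

7/5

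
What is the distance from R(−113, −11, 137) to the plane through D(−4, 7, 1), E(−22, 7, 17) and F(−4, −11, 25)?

DE = (−18, 0, 16) and DF = (0, −18, 24), so a normal is n = DE × DF = (288, 432, 324).
Then n·(−113, −11, 137) − 2196 = 4896.
|n| = √(82944 + 186624 + 104976) = 612, so the distance is |4896|/612 = 8.

8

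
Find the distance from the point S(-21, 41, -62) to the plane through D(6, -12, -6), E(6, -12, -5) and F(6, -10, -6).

DE = (0, 0, 1) and DF = (0, 2, 0), so a normal is n = DE × DF = (-2, 0, 0).
Then n·(-21, 41, -62) - (-12) = 54.
|n| = √(4 + 0 + 0) = 2, so the distance is |54|/2 = 27.

27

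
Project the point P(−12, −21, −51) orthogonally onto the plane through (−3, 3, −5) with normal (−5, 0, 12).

(-27, -21, -15)

n = (−5, 0, 12), |n|² = 169, and n·P − (-45) = -507.
t = -507/169 = -3, so the foot is P − t·n = (−12, −21, −51) − (-3)·(−5, 0, 12) = (−27, −21, −15).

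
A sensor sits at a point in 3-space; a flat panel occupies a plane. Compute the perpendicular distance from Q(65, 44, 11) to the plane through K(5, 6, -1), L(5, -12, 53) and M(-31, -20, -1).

24/23

KL = (0, -18, 54) and KM = (-36, -26, 0), so a normal is n = KL × KM = (1404, -1944, -648).
Then n·(65, 44, 11) - (-3996) = 2592.
|n| = √(1971216 + 3779136 + 419904) = 2484, so the distance is |2592|/2484 = 24/23.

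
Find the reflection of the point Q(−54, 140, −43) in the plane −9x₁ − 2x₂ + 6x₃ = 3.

(-684/11, 1520/11, -413/11)

n = (−9, −2, 6), |n|² = 121, n·Q − 3 = -55, so t = -55/121 = -5/11.
Foot F = Q − (-5/11)·n = (−639/11, 1530/11, −443/11); the reflection is 2F − Q = (−684/11, 1520/11, −413/11).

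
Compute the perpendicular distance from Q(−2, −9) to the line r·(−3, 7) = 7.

64/√58

The normal to the line is n = (−3, 7) with |n| = √58.
|n·Q − 7| = |-57 − 7| = 64, so the distance is 64/√58.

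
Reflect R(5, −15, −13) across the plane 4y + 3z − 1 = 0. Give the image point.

With n = (0, 4, 3), the signed offset is (n·R − 1)/|n|² = -100/25 = -4.
R' = R − 2t·n = (5, −15, −13) − (-8)·(0, 4, 3) = (5, 17, 11).

(5, 17, 11)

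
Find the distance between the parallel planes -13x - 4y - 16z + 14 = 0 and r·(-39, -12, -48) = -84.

Divide the second equation by 3 to match normals: -13x - 4y - 16z = -28.
With common normal n = (-13, -4, -16) (|n| = 21), the distance is |(-14) − (-28)|/|n| = 14/21 = 2/3.

2/3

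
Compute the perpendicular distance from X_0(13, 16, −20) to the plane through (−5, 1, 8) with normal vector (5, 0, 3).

6/√34

The plane has equation n·(r − (−5, 1, 8)) = 0, i.e. n·r = -1.
d = |5·13 + 3·(-20) − (-1)| / √(25 + 0 + 9) = |6| / √34 = 3√34/17.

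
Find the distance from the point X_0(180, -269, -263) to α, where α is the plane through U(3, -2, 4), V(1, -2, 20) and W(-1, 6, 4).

9

UV = (-2, 0, 16) and UW = (-4, 8, 0), so a normal is n = UV × UW = (-128, -64, -16).
n = (-128, -64, -16); n·P − (-320) = -1296; |n| = 144; distance = 1296/144 = 9.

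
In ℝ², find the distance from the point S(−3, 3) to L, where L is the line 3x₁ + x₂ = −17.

d = |3·(-3) + 1·3 − (-17)| / √(9 + 1) = |11|/√10 = 11/√10.

11√10/10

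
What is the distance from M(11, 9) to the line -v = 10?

d = |0·11 + (-1)·9 − 10| / √(0 + 1) = |-19|/1 = 19.

19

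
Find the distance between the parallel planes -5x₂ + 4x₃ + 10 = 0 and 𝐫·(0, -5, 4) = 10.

With common normal n = (0, -5, 4) (|n| = √41), the distance is |(-10) − 10|/|n| = 20/√41.

20/√41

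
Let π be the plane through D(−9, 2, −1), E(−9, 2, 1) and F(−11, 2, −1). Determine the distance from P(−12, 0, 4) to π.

2

DE = (0, 0, 2) and DF = (−2, 0, 0), so a normal is n = DE × DF = (0, −4, 0).
n = (0, −4, 0); n·P − (-8) = 8; |n| = 4; distance = 8/4 = 2.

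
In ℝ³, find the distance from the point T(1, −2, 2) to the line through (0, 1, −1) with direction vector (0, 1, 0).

Direction vector d = (0, 1, 0).
AP = (1, −3, 3), and AP × d = (−3, 0, 1).
|AP × d|² = 10 and |d|² = 1, so the distance is √10.

√10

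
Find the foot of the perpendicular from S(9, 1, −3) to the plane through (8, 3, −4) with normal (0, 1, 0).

The perpendicular from S has direction n = (0, 1, 0): r = (9, 1, −3) + μ(0, 1, 0).
Substitute into the plane: n·(S + μn) = 3 gives 1 + 1μ = 3, so μ = 2.
Foot = (9, 1, −3) + 2·(0, 1, 0) = (9, 3, −3).

(9, 3, -3)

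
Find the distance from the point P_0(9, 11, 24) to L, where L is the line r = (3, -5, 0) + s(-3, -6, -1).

Direction vector d = (-3, -6, -1).
AP = (6, 16, 24); AP·d = -138, |AP|² = 868, |d|² = 46.
distance² = |AP|² − (AP·d)²/|d|² = 868 − 19044/46 = 454, so the distance is √454.

√454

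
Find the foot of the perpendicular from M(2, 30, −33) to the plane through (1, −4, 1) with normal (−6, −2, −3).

(38/7, 218/7, -219/7)

n = (−6, −2, −3), |n|² = 49, and n·M − (-1) = 28.
t = 28/49 = 4/7, so the foot is M − t·n = (2, 30, −33) − (4/7)·(−6, −2, −3) = (38/7, 218/7, −219/7).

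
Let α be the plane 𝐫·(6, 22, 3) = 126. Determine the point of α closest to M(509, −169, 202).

The perpendicular from M has direction n = (6, 22, 3): r = (509, −169, 202) + λ(6, 22, 3).
Substitute into the plane: n·(M + λn) = 126 gives -58 + 529λ = 126, so λ = 8/23.
Foot = (509, −169, 202) + (8/23)·(6, 22, 3) = (11755/23, −3711/23, 4670/23).

(11755/23, -3711/23, 4670/23)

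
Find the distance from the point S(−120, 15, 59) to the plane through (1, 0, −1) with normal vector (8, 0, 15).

The plane has equation n·(r − (1, 0, −1)) = 0, i.e. n·r = -7.
n = (8, 0, 15); n·P − (-7) = -68; |n| = 17; distance = 68/17 = 4.

4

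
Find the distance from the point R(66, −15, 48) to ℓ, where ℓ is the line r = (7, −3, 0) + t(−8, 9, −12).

3√145

Direction vector d = (−8, 9, −12).
AP = (59, −12, 48); AP·d = -1156, |AP|² = 5929, |d|² = 289.
distance² = |AP|² − (AP·d)²/|d|² = 5929 − 1336336/289 = 1305, so the distance is 3√145.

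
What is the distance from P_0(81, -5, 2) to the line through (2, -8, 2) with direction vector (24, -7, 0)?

25

Direction vector d = (24, -7, 0).
AP = (79, 3, 0); AP·d = 1875, |AP|² = 6250, |d|² = 625.
distance² = |AP|² − (AP·d)²/|d|² = 6250 − 3515625/625 = 625, so the distance is 25.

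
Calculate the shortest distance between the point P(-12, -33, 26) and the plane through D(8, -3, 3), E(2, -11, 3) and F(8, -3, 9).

DE = (-6, -8, 0) and DF = (0, 0, 6), so a normal is n = DE × DF = (-48, 36, 0).
Then n·(-12, -33, 26) - (-492) = -120.
|n| = √(2304 + 1296 + 0) = 60, so the distance is |-120|/60 = 2.

2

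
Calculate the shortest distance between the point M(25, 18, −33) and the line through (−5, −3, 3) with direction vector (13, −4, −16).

3√97

Direction vector d = (13, −4, −16).
AP = (30, 21, −36); AP·d = 882, |AP|² = 2637, |d|² = 441.
distance² = |AP|² − (AP·d)²/|d|² = 2637 − 777924/441 = 873, so the distance is 3√97.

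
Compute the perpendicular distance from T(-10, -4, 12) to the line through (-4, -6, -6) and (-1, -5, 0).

A direction vector is d = (3, 1, 6).
AP = (-6, 2, 18); AP·d = 92, |AP|² = 364, |d|² = 46.
distance² = |AP|² − (AP·d)²/|d|² = 364 − 8464/46 = 180, so the distance is 6√5.

6√5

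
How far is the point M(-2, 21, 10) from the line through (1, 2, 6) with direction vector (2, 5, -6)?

√321

Direction vector d = (2, 5, -6).
AP = (-3, 19, 4), and AP × d = (-134, -10, -53).
|AP × d|² = 20865 and |d|² = 65, so the distance is √(20865/65) = √321.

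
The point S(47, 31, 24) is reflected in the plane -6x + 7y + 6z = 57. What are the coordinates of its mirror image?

With n = (-6, 7, 6), the signed offset is (n·S − 57)/|n|² = 22/121 = 2/11.
S' = S − 2t·n = (47, 31, 24) − (4/11)·(-6, 7, 6) = (541/11, 313/11, 240/11).

(541/11, 313/11, 240/11)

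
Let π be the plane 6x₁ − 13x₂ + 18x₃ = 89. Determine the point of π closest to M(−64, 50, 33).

The perpendicular from M has direction n = (6, −13, 18): r = (−64, 50, 33) + t(6, −13, 18).
Substitute into the plane: n·(M + tn) = 89 gives -440 + 529t = 89, so t = 1.
Foot = (−64, 50, 33) + 1·(6, −13, 18) = (−58, 37, 51).

(-58, 37, 51)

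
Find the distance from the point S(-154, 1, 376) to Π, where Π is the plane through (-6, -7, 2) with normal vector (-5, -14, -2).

The plane has equation n·(r − (-6, -7, 2)) = 0, i.e. n·r = 124.
Then n·(-154, 1, 376) - 124 = -120.
|n| = √(25 + 196 + 4) = 15, so the distance is |-120|/15 = 8.

8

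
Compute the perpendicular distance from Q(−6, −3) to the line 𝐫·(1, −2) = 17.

d = |1·(-6) + (-2)·(-3) − 17| / √(1 + 4) = |-17|/√5 = 17/√5.

17√5/5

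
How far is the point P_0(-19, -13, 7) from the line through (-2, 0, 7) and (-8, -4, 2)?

5√6

A direction vector is d = (-6, -4, -5).
AP = (-17, -13, 0); AP·d = 154, |AP|² = 458, |d|² = 77.
distance² = |AP|² − (AP·d)²/|d|² = 458 − 23716/77 = 150, so the distance is 5√6.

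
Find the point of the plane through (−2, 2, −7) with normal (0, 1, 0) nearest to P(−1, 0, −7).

The perpendicular from P has direction n = (0, 1, 0): r = (−1, 0, −7) + λ(0, 1, 0).
Substitute into the plane: n·(P + λn) = 2 gives 0 + 1λ = 2, so λ = 2.
Foot = (−1, 0, −7) + 2·(0, 1, 0) = (−1, 2, −7).

(-1, 2, -7)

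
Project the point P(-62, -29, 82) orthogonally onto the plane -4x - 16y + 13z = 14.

n = (-4, -16, 13), |n|² = 441, and n·P − 14 = 1764.
t = 1764/441 = 4, so the foot is P − t·n = (-62, -29, 82) − 4·(-4, -16, 13) = (-46, 35, 30).

(-46, 35, 30)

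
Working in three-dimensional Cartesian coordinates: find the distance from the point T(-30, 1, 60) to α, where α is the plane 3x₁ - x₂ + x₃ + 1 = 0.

Normal vector n = (3, -1, 1), and n·(-30, 1, 60) - (-1) = -30.
|n| = √(9 + 1 + 1) = √11, so the distance is |-30|/√11 = 30√11/11.

30/√11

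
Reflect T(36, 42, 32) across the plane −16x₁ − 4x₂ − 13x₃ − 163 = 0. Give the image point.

With n = (−16, −4, −13), the signed offset is (n·T − 163)/|n|² = -1323/441 = -3.
T' = T − 2t·n = (36, 42, 32) − (-6)·(−16, −4, −13) = (−60, 18, −46).

(-60, 18, -46)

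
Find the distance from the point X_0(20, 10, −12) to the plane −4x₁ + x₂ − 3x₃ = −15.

Normal vector n = (−4, 1, −3), and n·(20, 10, −12) − (−15) = −19.
|n| = √(16 + 1 + 9) = √26, so the distance is |-19|/√26 = 19√26/26.

19√26/26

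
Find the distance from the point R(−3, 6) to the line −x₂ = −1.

The normal to the line is n = (0, −1) with |n| = 1.
|n·R − (-1)| = |-6 − (-1)| = 5, so the distance is 5/1 = 5.

5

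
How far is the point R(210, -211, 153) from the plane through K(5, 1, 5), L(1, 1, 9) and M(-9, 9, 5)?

KL = (-4, 0, 4) and KM = (-14, 8, 0), so a normal is n = KL × KM = (-32, -56, -32).
Then n·(210, -211, 153) - (-376) = 576.
|n| = √(1024 + 3136 + 1024) = 72, so the distance is |576|/72 = 8.

8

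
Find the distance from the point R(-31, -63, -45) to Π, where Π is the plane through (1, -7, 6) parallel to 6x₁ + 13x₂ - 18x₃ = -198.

Parallel planes share the normal n = (6, 13, -18); since (1, -7, 6) lies on the plane, its equation is 6x₁ + 13x₂ - 18x₃ = -193.
Then n·(-31, -63, -45) - (-193) = -2.
|n| = √(36 + 169 + 324) = 23, so the distance is |-2|/23 = 2/23.

2/23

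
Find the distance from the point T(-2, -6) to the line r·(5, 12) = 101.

The normal to the line is n = (5, 12) with |n| = 13.
|n·T − 101| = |-82 − 101| = 183, so the distance is 183/13.

183/13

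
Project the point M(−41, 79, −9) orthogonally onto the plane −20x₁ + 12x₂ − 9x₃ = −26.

The perpendicular from M has direction n = (−20, 12, −9): r = (−41, 79, −9) + t(−20, 12, −9).
Substitute into the plane: n·(M + tn) = -26 gives 1849 + 625t = -26, so t = -3.
Foot = (−41, 79, −9) + (-3)·(−20, 12, −9) = (19, 43, 18).

(19, 43, 18)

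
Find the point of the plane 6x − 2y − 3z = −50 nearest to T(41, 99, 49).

(47, 97, 46)

n = (6, −2, −3), |n|² = 49, and n·T − (-50) = -49.
t = -49/49 = -1, so the foot is T − t·n = (41, 99, 49) − (-1)·(6, −2, −3) = (47, 97, 46).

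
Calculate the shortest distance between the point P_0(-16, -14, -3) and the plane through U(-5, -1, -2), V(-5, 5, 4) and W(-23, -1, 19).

UV = (0, 6, 6) and UW = (-18, 0, 21), so a normal is n = UV × UW = (126, -108, 108).
Then n·(-16, -14, -3) - (-738) = -90.
|n| = √(15876 + 11664 + 11664) = 198, so the distance is |-90|/198 = 5/11.

5/11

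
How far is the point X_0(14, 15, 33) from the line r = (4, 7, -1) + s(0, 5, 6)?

Direction vector d = (0, 5, 6).
AP = (10, 8, 34); AP·d = 244, |AP|² = 1320, |d|² = 61.
distance² = |AP|² − (AP·d)²/|d|² = 1320 − 59536/61 = 344, so the distance is 2√86.

2√86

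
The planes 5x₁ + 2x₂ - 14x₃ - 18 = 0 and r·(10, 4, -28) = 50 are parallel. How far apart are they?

Divide the second equation by 2 to match normals: 5x₁ + 2x₂ - 14x₃ = 25.
Both planes have normal n = (5, 2, -14), |n| = 15. Any point on the first plane is at distance |25 − 18|/|n| = 7/15 from the second.

7/15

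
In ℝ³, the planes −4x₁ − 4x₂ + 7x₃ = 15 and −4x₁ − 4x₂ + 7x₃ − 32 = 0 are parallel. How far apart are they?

Both planes have normal n = (−4, −4, 7), |n| = 9. Any point on the first plane is at distance |32 − 15|/|n| = 17/9 from the second.

17/9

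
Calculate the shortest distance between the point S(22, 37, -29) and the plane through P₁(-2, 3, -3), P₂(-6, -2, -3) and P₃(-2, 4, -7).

P₁P₂ = (-4, -5, 0) and P₁P₃ = (0, 1, -4), so a normal is n = P₁P₂ × P₁P₃ = (20, -16, -4).
n = (20, -16, -4); n·P − (-76) = 40; |n| = 4√42; distance = 40/(4√42) = 5√42/21.

5√42/21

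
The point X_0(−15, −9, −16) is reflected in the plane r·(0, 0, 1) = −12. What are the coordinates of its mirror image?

n = (0, 0, 1), |n|² = 1, n·X_0 − (-12) = -4, so t = -4/1 = -4.
Foot F = X_0 − (-4)·n = (−15, −9, −12); the reflection is 2F − X_0 = (−15, −9, −8).

(-15, -9, -8)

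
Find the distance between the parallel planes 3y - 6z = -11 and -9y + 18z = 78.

√5

Divide the second equation by -3 to match normals: 3y - 6z = -26.
With common normal n = (0, 3, -6) (|n| = 3√5), the distance is |(-11) − (-26)|/|n| = 15/(3√5) = √5.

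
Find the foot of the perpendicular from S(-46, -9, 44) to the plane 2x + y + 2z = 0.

n = (2, 1, 2), |n|² = 9, and n·S − 0 = -13.
t = -13/9, so the foot is S − t·n = (-46, -9, 44) − (-13/9)·(2, 1, 2) = (-388/9, -68/9, 422/9).

(-388/9, -68/9, 422/9)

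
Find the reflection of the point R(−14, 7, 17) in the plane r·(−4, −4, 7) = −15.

(2, 23, -11)

With n = (−4, −4, 7), the signed offset is (n·R − (-15))/|n|² = 162/81 = 2.
R' = R − 2t·n = (−14, 7, 17) − 4·(−4, −4, 7) = (2, 23, −11).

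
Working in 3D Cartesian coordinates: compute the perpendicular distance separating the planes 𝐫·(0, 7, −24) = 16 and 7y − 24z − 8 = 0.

8/25

With common normal n = (0, 7, −24) (|n| = 25), the distance is |16 − 8|/|n| = 8/25.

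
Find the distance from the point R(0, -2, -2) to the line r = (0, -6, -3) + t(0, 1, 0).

1

Direction vector d = (0, 1, 0).
AP = (0, 4, 1); AP·d = 4, |AP|² = 17, |d|² = 1.
distance² = |AP|² − (AP·d)²/|d|² = 17 − 16/1 = 1, so the distance is 1.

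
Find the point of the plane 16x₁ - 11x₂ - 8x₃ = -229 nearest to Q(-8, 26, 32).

(8, 15, 24)

n = (16, -11, -8), |n|² = 441, and n·Q − (-229) = -441.
t = -441/441 = -1, so the foot is Q − t·n = (-8, 26, 32) − (-1)·(16, -11, -8) = (8, 15, 24).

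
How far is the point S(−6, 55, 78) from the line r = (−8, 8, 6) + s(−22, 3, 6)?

Direction vector d = (−22, 3, 6).
AP = (2, 47, 72), and AP × d = (66, −1596, 1040).
|AP × d|² = 3633172 and |d|² = 529, so the distance is √(3633172/529) = √6868 = 2√1717.

2√1717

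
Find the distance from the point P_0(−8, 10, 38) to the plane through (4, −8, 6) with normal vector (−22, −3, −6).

18/23

The plane has equation n·(r − (4, −8, 6)) = 0, i.e. n·r = -100.
Then n·(−8, 10, 38) − (−100) = 18.
|n| = √(484 + 9 + 36) = 23, so the distance is |18|/23 = 18/23.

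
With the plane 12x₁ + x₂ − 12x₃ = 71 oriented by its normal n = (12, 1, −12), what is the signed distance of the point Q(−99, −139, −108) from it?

n·Q − 71 = -102.
|n| = 17, so the signed distance is -102/17 = -6.

-6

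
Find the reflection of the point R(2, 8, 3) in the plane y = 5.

n = (0, 1, 0), |n|² = 1, n·R − 5 = 3, so t = 3/1 = 3.
Foot F = R − 3·n = (2, 5, 3); the reflection is 2F − R = (2, 2, 3).

(2, 2, 3)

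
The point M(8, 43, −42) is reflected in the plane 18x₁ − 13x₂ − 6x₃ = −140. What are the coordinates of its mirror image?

n = (18, −13, −6), |n|² = 529, n·M − (-140) = -23, so t = -23/529 = -1/23.
Foot F = M − (-1/23)·n = (202/23, 976/23, −972/23); the reflection is 2F − M = (220/23, 963/23, −978/23).

(220/23, 963/23, -978/23)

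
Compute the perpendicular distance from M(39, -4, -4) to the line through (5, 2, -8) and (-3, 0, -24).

2√221

A direction vector is d = (-8, -2, -16).
AP = (34, -6, 4), and AP × d = (104, 512, -116).
|AP × d|² = 286416 and |d|² = 324, so the distance is √(286416/324) = √884 = 2√221.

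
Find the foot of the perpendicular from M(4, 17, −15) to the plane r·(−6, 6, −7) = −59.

The perpendicular from M has direction n = (−6, 6, −7): r = (4, 17, −15) + t(−6, 6, −7).
Substitute into the plane: n·(M + tn) = -59 gives 183 + 121t = -59, so t = -2.
Foot = (4, 17, −15) + (-2)·(−6, 6, −7) = (16, 5, −1).

(16, 5, -1)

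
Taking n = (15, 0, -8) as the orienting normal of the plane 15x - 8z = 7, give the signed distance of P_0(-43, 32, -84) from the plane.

20/17

n·P_0 − 7 = 20.
|n| = 17, so the signed distance is 20/17.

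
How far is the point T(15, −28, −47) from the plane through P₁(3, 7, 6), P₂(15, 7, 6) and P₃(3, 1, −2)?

P₁P₂ = (12, 0, 0) and P₁P₃ = (0, −6, −8), so a normal is n = P₁P₂ × P₁P₃ = (0, 96, −72).
Then n·(15, −28, −47) − 240 = 456.
|n| = √(0 + 9216 + 5184) = 120, so the distance is |456|/120 = 19/5.

19/5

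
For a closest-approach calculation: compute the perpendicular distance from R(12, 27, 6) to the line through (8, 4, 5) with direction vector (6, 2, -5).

Direction vector d = (6, 2, -5).
AP = (4, 23, 1); AP·d = 65, |AP|² = 546, |d|² = 65.
distance² = |AP|² − (AP·d)²/|d|² = 546 − 4225/65 = 481, so the distance is √481.

√481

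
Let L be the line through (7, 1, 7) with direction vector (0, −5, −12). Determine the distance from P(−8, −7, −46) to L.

√394

Direction vector d = (0, −5, −12).
AP = (−15, −8, −53); AP·d = 676, |AP|² = 3098, |d|² = 169.
distance² = |AP|² − (AP·d)²/|d|² = 3098 − 456976/169 = 394, so the distance is √394.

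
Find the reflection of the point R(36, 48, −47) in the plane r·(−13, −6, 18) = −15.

(-42, 12, 61)

With n = (−13, −6, 18), the signed offset is (n·R − (-15))/|n|² = -1587/529 = -3.
R' = R − 2t·n = (36, 48, −47) − (-6)·(−13, −6, 18) = (−42, 12, 61).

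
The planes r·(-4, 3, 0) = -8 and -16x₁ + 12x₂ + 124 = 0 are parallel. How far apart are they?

Divide the second equation by 4 to match normals: -4x₁ + 3x₂ = -31.
With common normal n = (-4, 3, 0) (|n| = 5), the distance is |(-8) − (-31)|/|n| = 23/5.

23/5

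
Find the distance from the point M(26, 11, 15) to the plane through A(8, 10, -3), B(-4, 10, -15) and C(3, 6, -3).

AB = (-12, 0, -12) and AC = (-5, -4, 0), so a normal is n = AB × AC = (-48, 60, 48).
d = |(-48)·26 + 60·11 + 48·15 − 72| / √(2304 + 3600 + 2304) = |60| / (12√57) = 5/√57.

5/√57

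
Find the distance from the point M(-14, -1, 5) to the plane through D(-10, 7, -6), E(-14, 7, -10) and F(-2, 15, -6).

7/√3

DE = (-4, 0, -4) and DF = (8, 8, 0), so a normal is n = DE × DF = (32, -32, -32).
Then n·(-14, -1, 5) - (-352) = -224.
|n| = √(1024 + 1024 + 1024) = 32√3, so the distance is |-224|/(32√3) = 7√3/3.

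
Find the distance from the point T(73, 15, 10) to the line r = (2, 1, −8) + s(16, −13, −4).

√3797

Direction vector d = (16, −13, −4).
AP = (71, 14, 18), and AP × d = (178, 572, −1147).
|AP × d|² = 1674477 and |d|² = 441, so the distance is √(1674477/441) = √3797.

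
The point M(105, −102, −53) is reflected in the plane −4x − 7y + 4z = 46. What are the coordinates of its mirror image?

(977/9, -862/9, -509/9)

n = (−4, −7, 4), |n|² = 81, n·M − 46 = 36, so t = 36/81 = 4/9.
Foot F = M − (4/9)·n = (961/9, −890/9, −493/9); the reflection is 2F − M = (977/9, −862/9, −509/9).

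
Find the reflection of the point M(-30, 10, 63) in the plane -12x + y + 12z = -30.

With n = (-12, 1, 12), the signed offset is (n·M − (-30))/|n|² = 1156/289 = 4.
M' = M − 2t·n = (-30, 10, 63) − 8·(-12, 1, 12) = (66, 2, -33).

(66, 2, -33)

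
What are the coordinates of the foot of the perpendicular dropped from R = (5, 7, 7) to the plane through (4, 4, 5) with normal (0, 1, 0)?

(5, 4, 7)

The perpendicular from R has direction n = (0, 1, 0): r = (5, 7, 7) + t(0, 1, 0).
Substitute into the plane: n·(R + tn) = 4 gives 7 + 1t = 4, so t = -3.
Foot = (5, 7, 7) + (-3)·(0, 1, 0) = (5, 4, 7).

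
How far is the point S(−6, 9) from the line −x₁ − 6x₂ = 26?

The normal to the line is n = (−1, −6) with |n| = √37.
|n·S − 26| = |-48 − 26| = 74, so the distance is 74/√37 = 2√37.

2√37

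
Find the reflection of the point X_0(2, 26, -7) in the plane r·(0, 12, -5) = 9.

With n = (0, 12, -5), the signed offset is (n·X_0 − 9)/|n|² = 338/169 = 2.
X_0' = X_0 − 2t·n = (2, 26, -7) − 4·(0, 12, -5) = (2, -22, 13).

(2, -22, 13)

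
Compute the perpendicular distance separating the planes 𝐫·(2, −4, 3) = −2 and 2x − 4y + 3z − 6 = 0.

8/√29

With common normal n = (2, −4, 3) (|n| = √29), the distance is |(-2) − 6|/|n| = 8/√29 = 8√29/29.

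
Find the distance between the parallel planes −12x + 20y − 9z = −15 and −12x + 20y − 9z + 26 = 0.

Both planes have normal n = (−12, 20, −9), |n| = 25. Any point on the first plane is at distance |(-26) − (-15)|/|n| = 11/25 from the second.

11/25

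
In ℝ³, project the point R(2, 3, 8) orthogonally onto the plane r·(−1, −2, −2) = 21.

The perpendicular from R has direction n = (−1, −2, −2): r = (2, 3, 8) + λ(−1, −2, −2).
Substitute into the plane: n·(R + λn) = 21 gives -24 + 9λ = 21, so λ = 5.
Foot = (2, 3, 8) + 5·(−1, −2, −2) = (−3, −7, −2).

(-3, -7, -2)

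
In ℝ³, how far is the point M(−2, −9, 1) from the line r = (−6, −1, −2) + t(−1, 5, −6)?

3√3

Direction vector d = (−1, 5, −6).
AP = (4, −8, 3); AP·d = -62, |AP|² = 89, |d|² = 62.
distance² = |AP|² − (AP·d)²/|d|² = 89 − 3844/62 = 27, so the distance is 3√3.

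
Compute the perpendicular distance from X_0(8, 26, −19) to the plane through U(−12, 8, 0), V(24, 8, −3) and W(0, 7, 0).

UV = (36, 0, −3) and UW = (12, −1, 0), so a normal is n = UV × UW = (−3, −36, −36).
Then n·(8, 26, −19) − (−252) = −24.
|n| = √(9 + 1296 + 1296) = 51, so the distance is |-24|/51 = 8/17.

8/17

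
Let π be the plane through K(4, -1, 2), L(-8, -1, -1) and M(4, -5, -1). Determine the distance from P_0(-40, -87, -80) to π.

KL = (-12, 0, -3) and KM = (0, -4, -3), so a normal is n = KL × KM = (-12, -36, 48).
n = (-12, -36, 48); n·P − 84 = -312; |n| = 12√26; distance = 312/(12√26) = √26.

√26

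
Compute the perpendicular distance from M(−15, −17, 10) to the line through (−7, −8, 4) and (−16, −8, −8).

A direction vector is d = (−9, 0, −12).
AP = (−8, −9, 6), and AP × d = (108, −150, −81).
|AP × d|² = 40725 and |d|² = 225, so the distance is √(40725/225) = √181.

√181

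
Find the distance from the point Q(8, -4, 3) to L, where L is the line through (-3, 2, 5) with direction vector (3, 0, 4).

Direction vector d = (3, 0, 4).
AP = (11, -6, -2); AP·d = 25, |AP|² = 161, |d|² = 25.
distance² = |AP|² − (AP·d)²/|d|² = 161 − 625/25 = 136, so the distance is 2√34.

2√34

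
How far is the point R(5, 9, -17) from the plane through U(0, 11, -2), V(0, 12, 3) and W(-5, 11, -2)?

UV = (0, 1, 5) and UW = (-5, 0, 0), so a normal is n = UV × UW = (0, -25, 5).
n = (0, -25, 5); n·P − (-285) = -25; |n| = 5√26; distance = 25/(5√26) = 5√26/26.

5/√26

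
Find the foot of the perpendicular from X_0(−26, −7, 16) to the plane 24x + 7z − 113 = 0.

(-2, -7, 23)

n = (24, 0, 7), |n|² = 625, and n·X_0 − 113 = -625.
t = -625/625 = -1, so the foot is X_0 − t·n = (−26, −7, 16) − (-1)·(24, 0, 7) = (−2, −7, 23).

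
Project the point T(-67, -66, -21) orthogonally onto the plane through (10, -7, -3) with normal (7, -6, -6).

n = (7, -6, -6), |n|² = 121, and n·T − 130 = -77.
t = -77/121 = -7/11, so the foot is T − t·n = (-67, -66, -21) − (-7/11)·(7, -6, -6) = (-688/11, -768/11, -273/11).

(-688/11, -768/11, -273/11)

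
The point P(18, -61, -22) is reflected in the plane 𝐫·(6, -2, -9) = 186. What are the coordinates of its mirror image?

n = (6, -2, -9), |n|² = 121, n·P − 186 = 242, so t = 242/121 = 2.
Foot F = P − 2·n = (6, -57, -4); the reflection is 2F − P = (-6, -53, 14).

(-6, -53, 14)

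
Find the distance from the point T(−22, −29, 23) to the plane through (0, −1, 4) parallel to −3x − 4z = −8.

2

Parallel planes share the normal n = (−3, 0, −4); since (0, −1, 4) lies on the plane, its equation is −3x − 4z = -16.
n = (−3, 0, −4); n·P − (-16) = -10; |n| = 5; distance = 10/5 = 2.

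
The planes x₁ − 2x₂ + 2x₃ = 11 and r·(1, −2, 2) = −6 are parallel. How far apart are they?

17/3

Both planes have normal n = (1, −2, 2), |n| = 3. Any point on the first plane is at distance |(-6) − 11|/|n| = 17/3 from the second.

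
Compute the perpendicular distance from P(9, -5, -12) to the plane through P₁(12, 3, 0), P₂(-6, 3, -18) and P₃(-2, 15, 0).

2/11

P₁P₂ = (-18, 0, -18) and P₁P₃ = (-14, 12, 0), so a normal is n = P₁P₂ × P₁P₃ = (216, 252, -216).
Then n·(9, -5, -12) - 3348 = -72.
|n| = √(46656 + 63504 + 46656) = 396, so the distance is |-72|/396 = 2/11.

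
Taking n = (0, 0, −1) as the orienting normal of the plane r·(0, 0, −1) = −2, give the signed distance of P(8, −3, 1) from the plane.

n·P − (-2) = 1.
|n| = 1, so the signed distance is 1/1 = 1.

1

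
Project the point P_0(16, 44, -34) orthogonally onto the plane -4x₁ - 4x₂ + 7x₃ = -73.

(-4, 24, 1)

The perpendicular from P_0 has direction n = (-4, -4, 7): r = (16, 44, -34) + λ(-4, -4, 7).
Substitute into the plane: n·(P_0 + λn) = -73 gives -478 + 81λ = -73, so λ = 5.
Foot = (16, 44, -34) + 5·(-4, -4, 7) = (-4, 24, 1).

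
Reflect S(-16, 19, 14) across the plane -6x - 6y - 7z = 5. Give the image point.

(-28, 7, 0)

n = (-6, -6, -7), |n|² = 121, n·S − 5 = -121, so t = -121/121 = -1.
Foot F = S − (-1)·n = (-22, 13, 7); the reflection is 2F − S = (-28, 7, 0).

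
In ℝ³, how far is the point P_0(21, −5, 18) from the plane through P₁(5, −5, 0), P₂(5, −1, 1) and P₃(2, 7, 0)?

P₁P₂ = (0, 4, 1) and P₁P₃ = (−3, 12, 0), so a normal is n = P₁P₂ × P₁P₃ = (−12, −3, 12).
n = (−12, −3, 12); n·P − (-45) = 24; |n| = 3√33; distance = 24/(3√33) = 8√33/33.

8√33/33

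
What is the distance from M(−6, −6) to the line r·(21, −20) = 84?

90/29

The normal to the line is n = (21, −20) with |n| = 29.
|n·M − 84| = |-6 − 84| = 90, so the distance is 90/29.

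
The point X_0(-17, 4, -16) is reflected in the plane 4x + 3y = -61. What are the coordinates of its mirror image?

(-93/5, 14/5, -16)

n = (4, 3, 0), |n|² = 25, n·X_0 − (-61) = 5, so t = 5/25 = 1/5.
Foot F = X_0 − (1/5)·n = (-89/5, 17/5, -16); the reflection is 2F − X_0 = (-93/5, 14/5, -16).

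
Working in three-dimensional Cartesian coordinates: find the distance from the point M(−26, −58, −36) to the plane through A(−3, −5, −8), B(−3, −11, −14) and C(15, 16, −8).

1

AB = (0, −6, −6) and AC = (18, 21, 0), so a normal is n = AB × AC = (126, −108, 108).
Then n·(−26, −58, −36) − (−702) = −198.
|n| = √(15876 + 11664 + 11664) = 198, so the distance is |-198|/198 = 1.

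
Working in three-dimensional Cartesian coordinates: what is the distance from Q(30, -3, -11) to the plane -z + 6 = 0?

n = (0, 0, -1); n·P − (-6) = 17; |n| = 1; distance = 17/1 = 17.

17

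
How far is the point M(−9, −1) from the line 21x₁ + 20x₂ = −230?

d = |21·(-9) + 20·(-1) − (-230)| / √(441 + 400) = |21|/29 = 21/29.

21/29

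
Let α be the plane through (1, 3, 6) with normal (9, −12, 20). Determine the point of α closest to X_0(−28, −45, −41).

(-19, -57, -21)

The perpendicular from X_0 has direction n = (9, −12, 20): r = (−28, −45, −41) + μ(9, −12, 20).
Substitute into the plane: n·(X_0 + μn) = 93 gives -532 + 625μ = 93, so μ = 1.
Foot = (−28, −45, −41) + 1·(9, −12, 20) = (−19, −57, −21).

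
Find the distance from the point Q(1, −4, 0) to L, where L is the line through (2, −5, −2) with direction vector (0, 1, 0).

√5

Direction vector d = (0, 1, 0).
AP = (−1, 1, 2), and AP × d = (−2, 0, −1).
|AP × d|² = 5 and |d|² = 1, so the distance is √5.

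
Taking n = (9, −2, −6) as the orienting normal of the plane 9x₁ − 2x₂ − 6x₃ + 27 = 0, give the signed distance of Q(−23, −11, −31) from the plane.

28/11

n·Q − (-27) = 28.
|n| = 11, so the signed distance is 28/11.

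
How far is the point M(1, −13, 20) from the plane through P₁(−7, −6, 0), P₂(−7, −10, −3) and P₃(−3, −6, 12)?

P₁P₂ = (0, −4, −3) and P₁P₃ = (4, 0, 12), so a normal is n = P₁P₂ × P₁P₃ = (−48, −12, 16).
Then n·(1, −13, 20) − 408 = 20.
|n| = √(2304 + 144 + 256) = 52, so the distance is |20|/52 = 5/13.

5/13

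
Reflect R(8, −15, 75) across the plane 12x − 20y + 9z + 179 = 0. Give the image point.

(-40, 65, 39)

With n = (12, −20, 9), the signed offset is (n·R − (-179))/|n|² = 1250/625 = 2.
R' = R − 2t·n = (8, −15, 75) − 4·(12, −20, 9) = (−40, 65, 39).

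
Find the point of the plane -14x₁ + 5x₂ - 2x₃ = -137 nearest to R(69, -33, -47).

(13, -13, -55)

n = (-14, 5, -2), |n|² = 225, and n·R − (-137) = -900.
t = -900/225 = -4, so the foot is R − t·n = (69, -33, -47) − (-4)·(-14, 5, -2) = (13, -13, -55).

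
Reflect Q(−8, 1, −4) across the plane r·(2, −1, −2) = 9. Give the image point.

(0, -3, -12)

n = (2, −1, −2), |n|² = 9, n·Q − 9 = -18, so t = -18/9 = -2.
Foot F = Q − (-2)·n = (−4, −1, −8); the reflection is 2F − Q = (0, −3, −12).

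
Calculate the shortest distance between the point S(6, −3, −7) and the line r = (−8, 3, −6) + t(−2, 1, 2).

Direction vector d = (−2, 1, 2).
AP = (14, −6, −1), and AP × d = (−11, −26, 2).
|AP × d|² = 801 and |d|² = 9, so the distance is √(801/9) = √89.

√89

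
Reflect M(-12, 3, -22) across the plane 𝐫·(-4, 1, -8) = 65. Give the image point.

(4, -1, 10)

n = (-4, 1, -8), |n|² = 81, n·M − 65 = 162, so t = 162/81 = 2.
Foot F = M − 2·n = (-4, 1, -6); the reflection is 2F − M = (4, -1, 10).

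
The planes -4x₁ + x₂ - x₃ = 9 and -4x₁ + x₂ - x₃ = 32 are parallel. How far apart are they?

With common normal n = (-4, 1, -1) (|n| = 3√2), the distance is |9 − 32|/|n| = 23/(3√2) = 23√2/6.

23/(3√2)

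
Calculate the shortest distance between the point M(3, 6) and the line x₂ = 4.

2

The normal to the line is n = (0, 1) with |n| = 1.
|n·M − 4| = |6 − 4| = 2, so the distance is 2/1 = 2.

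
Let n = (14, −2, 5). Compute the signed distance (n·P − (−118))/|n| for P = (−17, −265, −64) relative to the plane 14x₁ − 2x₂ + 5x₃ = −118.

n·P − (-118) = 90.
|n| = 15, so the signed distance is 90/15 = 6.

6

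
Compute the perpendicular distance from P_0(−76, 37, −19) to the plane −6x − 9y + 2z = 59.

26/11

Normal vector n = (−6, −9, 2), and n·(−76, 37, −19) − 59 = 26.
|n| = √(36 + 81 + 4) = 11, so the distance is |26|/11 = 26/11.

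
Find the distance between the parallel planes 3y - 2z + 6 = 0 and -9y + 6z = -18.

12√13/13

Divide the second equation by -3 to match normals: 3y - 2z = 6.
With common normal n = (0, 3, -2) (|n| = √13), the distance is |(-6) − 6|/|n| = 12/√13.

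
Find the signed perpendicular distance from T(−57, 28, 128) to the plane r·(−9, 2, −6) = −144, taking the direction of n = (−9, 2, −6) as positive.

-5

n·T − (-144) = -55.
|n| = 11, so the signed distance is -55/11 = -5.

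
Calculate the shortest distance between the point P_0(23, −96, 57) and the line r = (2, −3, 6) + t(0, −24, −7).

Direction vector d = (0, −24, −7).
AP = (21, −93, 51), and AP × d = (1875, 147, −504).
|AP × d|² = 3791250 and |d|² = 625, so the distance is √(3791250/625) = √6066 = 3√674.

3√674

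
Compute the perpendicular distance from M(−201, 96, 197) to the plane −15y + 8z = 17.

7

n = (0, −15, 8); n·P − 17 = 119; |n| = 17; distance = 119/17 = 7.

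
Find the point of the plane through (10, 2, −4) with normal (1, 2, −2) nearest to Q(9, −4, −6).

n = (1, 2, −2), |n|² = 9, and n·Q − 22 = -9.
t = -9/9 = -1, so the foot is Q − t·n = (9, −4, −6) − (-1)·(1, 2, −2) = (10, −2, −8).

(10, -2, -8)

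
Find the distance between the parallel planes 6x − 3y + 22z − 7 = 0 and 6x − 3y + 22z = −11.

With common normal n = (6, −3, 22) (|n| = 23), the distance is |7 − (-11)|/|n| = 18/23.

18/23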